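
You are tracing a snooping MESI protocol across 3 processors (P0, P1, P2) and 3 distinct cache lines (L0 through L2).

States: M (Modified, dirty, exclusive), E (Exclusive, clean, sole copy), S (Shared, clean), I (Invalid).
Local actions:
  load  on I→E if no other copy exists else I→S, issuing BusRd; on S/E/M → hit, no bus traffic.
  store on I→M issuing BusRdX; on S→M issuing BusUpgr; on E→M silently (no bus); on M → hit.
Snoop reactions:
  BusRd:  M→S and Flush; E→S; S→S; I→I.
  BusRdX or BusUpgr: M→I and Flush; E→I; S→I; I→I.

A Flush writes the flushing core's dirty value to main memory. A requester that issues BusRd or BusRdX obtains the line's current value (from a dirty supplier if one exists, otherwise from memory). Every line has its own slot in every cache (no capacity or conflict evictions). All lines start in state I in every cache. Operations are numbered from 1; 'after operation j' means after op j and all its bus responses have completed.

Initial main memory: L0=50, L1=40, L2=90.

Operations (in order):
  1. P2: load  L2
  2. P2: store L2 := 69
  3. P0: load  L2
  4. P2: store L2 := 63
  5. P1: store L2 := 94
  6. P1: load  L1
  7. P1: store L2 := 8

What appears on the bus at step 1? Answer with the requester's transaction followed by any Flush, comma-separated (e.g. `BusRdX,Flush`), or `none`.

  op1 P2: load  L2 → I/I/E on L2; bus BusRd; mem=90
  op2 P2: store L2 := 69 → I/I/M on L2; bus (none); mem=90
  op3 P0: load  L2 → S/I/S on L2; bus BusRd Flush; mem=69
  op4 P2: store L2 := 63 → I/I/M on L2; bus BusUpgr; mem=69
  op5 P1: store L2 := 94 → I/M/I on L2; bus BusRdX Flush; mem=63
  op6 P1: load  L1 → I/E/I on L1; bus BusRd; mem=40
  op7 P1: store L2 := 8 → I/M/I on L2; bus (none); mem=63

bus = BusRd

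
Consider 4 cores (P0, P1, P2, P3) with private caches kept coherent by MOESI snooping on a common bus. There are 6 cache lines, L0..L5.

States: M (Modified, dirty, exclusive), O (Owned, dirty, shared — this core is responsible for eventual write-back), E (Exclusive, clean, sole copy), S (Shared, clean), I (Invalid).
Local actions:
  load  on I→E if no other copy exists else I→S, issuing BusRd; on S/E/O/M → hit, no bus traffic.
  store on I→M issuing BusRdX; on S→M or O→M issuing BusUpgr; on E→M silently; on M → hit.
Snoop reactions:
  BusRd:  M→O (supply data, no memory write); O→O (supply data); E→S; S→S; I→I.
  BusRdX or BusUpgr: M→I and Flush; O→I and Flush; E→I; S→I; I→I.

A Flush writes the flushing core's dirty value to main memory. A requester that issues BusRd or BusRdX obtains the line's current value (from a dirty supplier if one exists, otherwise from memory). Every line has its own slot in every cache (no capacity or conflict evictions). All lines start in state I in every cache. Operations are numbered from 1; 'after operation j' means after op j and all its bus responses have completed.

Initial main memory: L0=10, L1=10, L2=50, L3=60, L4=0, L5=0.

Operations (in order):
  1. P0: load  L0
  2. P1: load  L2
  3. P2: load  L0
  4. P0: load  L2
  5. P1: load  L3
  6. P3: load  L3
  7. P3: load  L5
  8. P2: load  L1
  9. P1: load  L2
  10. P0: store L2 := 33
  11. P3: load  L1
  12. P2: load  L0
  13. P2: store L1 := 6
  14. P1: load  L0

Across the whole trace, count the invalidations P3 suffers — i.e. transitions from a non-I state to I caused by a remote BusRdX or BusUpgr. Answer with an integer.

invalidations = 1

  op1 P0: load  L0 → E/I/I/I on L0; bus BusRd; mem=10
  op2 P1: load  L2 → I/E/I/I on L2; bus BusRd; mem=50
  op3 P2: load  L0 → S/I/S/I on L0; bus BusRd; mem=10
  op4 P0: load  L2 → S/S/I/I on L2; bus BusRd; mem=50
  op5 P1: load  L3 → I/E/I/I on L3; bus BusRd; mem=60
  op6 P3: load  L3 → I/S/I/S on L3; bus BusRd; mem=60
  op7 P3: load  L5 → I/I/I/E on L5; bus BusRd; mem=0
  op8 P2: load  L1 → I/I/E/I on L1; bus BusRd; mem=10
  op9 P1: load  L2 → S/S/I/I on L2; bus (none); mem=50
  op10 P0: store L2 := 33 → M/I/I/I on L2; bus BusUpgr; mem=50
  op11 P3: load  L1 → I/I/S/S on L1; bus BusRd; mem=10
  op12 P2: load  L0 → S/I/S/I on L0; bus (none); mem=10
  op13 P2: store L1 := 6 → I/I/M/I on L1; bus BusUpgr; mem=10
  op14 P1: load  L0 → S/S/S/I on L0; bus BusRd; mem=10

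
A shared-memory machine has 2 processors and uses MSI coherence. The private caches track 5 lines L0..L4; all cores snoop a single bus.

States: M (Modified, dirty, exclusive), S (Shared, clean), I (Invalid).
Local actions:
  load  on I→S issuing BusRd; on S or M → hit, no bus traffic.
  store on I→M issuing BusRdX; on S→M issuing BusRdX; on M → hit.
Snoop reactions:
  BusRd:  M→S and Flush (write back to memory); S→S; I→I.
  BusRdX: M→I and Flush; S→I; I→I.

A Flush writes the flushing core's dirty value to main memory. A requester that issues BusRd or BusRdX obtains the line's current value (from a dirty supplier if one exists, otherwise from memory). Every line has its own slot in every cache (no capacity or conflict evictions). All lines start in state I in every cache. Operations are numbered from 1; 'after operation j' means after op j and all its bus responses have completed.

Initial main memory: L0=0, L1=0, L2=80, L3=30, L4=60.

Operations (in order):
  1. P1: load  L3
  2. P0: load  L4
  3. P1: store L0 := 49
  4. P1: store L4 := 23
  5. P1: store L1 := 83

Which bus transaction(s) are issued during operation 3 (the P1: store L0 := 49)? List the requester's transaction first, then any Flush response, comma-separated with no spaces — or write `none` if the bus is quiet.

[1] P1: load  L3 | P0:I, P1:S(30) | bus: BusRd
[2] P0: load  L4 | P0:S(60), P1:I | bus: BusRd
[3] P1: store L0 := 49 | P0:I, P1:M(49) | bus: BusRdX
[4] P1: store L4 := 23 | P0:I, P1:M(23) | bus: BusRdX
[5] P1: store L1 := 83 | P0:I, P1:M(83) | bus: BusRdX

bus = BusRdX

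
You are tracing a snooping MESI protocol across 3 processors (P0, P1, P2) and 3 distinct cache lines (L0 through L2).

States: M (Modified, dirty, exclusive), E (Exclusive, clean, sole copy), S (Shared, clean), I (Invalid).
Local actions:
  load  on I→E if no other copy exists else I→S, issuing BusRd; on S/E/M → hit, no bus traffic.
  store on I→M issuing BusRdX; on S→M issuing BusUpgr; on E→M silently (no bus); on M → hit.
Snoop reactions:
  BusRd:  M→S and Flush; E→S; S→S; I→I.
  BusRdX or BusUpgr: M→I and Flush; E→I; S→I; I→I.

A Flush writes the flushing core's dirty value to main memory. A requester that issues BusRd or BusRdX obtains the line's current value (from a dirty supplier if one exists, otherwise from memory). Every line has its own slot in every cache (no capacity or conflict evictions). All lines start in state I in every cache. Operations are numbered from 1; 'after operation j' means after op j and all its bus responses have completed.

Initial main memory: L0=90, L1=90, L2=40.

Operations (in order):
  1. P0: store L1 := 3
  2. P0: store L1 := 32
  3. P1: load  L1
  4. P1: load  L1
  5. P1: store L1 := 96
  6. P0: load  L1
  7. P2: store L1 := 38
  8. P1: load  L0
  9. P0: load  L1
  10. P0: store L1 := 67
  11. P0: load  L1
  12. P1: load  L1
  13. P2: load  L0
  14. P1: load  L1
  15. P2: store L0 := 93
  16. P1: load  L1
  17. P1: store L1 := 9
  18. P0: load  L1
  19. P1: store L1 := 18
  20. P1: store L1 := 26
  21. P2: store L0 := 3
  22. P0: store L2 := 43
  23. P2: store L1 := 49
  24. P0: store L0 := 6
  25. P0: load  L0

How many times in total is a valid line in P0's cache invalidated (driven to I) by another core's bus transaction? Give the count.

invalidations = 4

step 1: P0: store L1 := 3  ⟶  MII  (L1)  txn=BusRdX  M[L1]=90
step 2: P0: store L1 := 32  ⟶  MII  (L1)  txn=∅  M[L1]=90
step 3: P1: load  L1  ⟶  SSI  (L1)  txn=BusRd+Flush  M[L1]=32
step 4: P1: load  L1  ⟶  SSI  (L1)  txn=∅  M[L1]=32
step 5: P1: store L1 := 96  ⟶  IMI  (L1)  txn=BusUpgr  M[L1]=32
step 6: P0: load  L1  ⟶  SSI  (L1)  txn=BusRd+Flush  M[L1]=96
step 7: P2: store L1 := 38  ⟶  IIM  (L1)  txn=BusRdX  M[L1]=96
step 8: P1: load  L0  ⟶  IEI  (L0)  txn=BusRd  M[L0]=90
step 9: P0: load  L1  ⟶  SIS  (L1)  txn=BusRd+Flush  M[L1]=38
step 10: P0: store L1 := 67  ⟶  MII  (L1)  txn=BusUpgr  M[L1]=38
step 11: P0: load  L1  ⟶  MII  (L1)  txn=∅  M[L1]=38
step 12: P1: load  L1  ⟶  SSI  (L1)  txn=BusRd+Flush  M[L1]=67
step 13: P2: load  L0  ⟶  ISS  (L0)  txn=BusRd  M[L0]=90
step 14: P1: load  L1  ⟶  SSI  (L1)  txn=∅  M[L1]=67
step 15: P2: store L0 := 93  ⟶  IIM  (L0)  txn=BusUpgr  M[L0]=90
step 16: P1: load  L1  ⟶  SSI  (L1)  txn=∅  M[L1]=67
step 17: P1: store L1 := 9  ⟶  IMI  (L1)  txn=BusUpgr  M[L1]=67
step 18: P0: load  L1  ⟶  SSI  (L1)  txn=BusRd+Flush  M[L1]=9
step 19: P1: store L1 := 18  ⟶  IMI  (L1)  txn=BusUpgr  M[L1]=9
step 20: P1: store L1 := 26  ⟶  IMI  (L1)  txn=∅  M[L1]=9
step 21: P2: store L0 := 3  ⟶  IIM  (L0)  txn=∅  M[L0]=90
step 22: P0: store L2 := 43  ⟶  MII  (L2)  txn=BusRdX  M[L2]=40
step 23: P2: store L1 := 49  ⟶  IIM  (L1)  txn=BusRdX+Flush  M[L1]=26
step 24: P0: store L0 := 6  ⟶  MII  (L0)  txn=BusRdX+Flush  M[L0]=3
step 25: P0: load  L0  ⟶  MII  (L0)  txn=∅  M[L0]=3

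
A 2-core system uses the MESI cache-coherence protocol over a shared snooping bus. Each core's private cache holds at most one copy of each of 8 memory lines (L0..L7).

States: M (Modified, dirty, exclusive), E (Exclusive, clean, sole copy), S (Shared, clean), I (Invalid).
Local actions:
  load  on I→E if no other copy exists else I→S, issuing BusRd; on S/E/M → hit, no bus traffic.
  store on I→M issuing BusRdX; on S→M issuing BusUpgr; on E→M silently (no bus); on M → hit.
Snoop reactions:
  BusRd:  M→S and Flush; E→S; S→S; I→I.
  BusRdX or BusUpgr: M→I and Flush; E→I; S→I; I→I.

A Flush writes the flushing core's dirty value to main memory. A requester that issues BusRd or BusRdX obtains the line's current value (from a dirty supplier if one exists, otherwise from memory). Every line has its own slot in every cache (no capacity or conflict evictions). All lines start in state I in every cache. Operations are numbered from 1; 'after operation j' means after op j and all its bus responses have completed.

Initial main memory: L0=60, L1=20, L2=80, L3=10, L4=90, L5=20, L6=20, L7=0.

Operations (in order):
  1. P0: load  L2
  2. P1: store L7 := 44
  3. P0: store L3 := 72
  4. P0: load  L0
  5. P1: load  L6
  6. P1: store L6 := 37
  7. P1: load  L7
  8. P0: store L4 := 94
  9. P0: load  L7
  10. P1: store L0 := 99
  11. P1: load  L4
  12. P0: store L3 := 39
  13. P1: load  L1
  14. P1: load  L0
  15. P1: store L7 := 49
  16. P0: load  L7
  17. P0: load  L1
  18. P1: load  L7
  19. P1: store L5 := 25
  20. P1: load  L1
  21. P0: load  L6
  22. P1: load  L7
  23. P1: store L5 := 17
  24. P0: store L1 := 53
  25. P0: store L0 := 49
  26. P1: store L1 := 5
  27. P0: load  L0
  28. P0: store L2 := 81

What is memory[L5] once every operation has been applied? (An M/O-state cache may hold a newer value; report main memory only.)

memory[L5] = 20

step 1: P0: load  L2  ⟶  EI  (L2)  txn=BusRd  M[L2]=80
step 2: P1: store L7 := 44  ⟶  IM  (L7)  txn=BusRdX  M[L7]=0
step 3: P0: store L3 := 72  ⟶  MI  (L3)  txn=BusRdX  M[L3]=10
step 4: P0: load  L0  ⟶  EI  (L0)  txn=BusRd  M[L0]=60
step 5: P1: load  L6  ⟶  IE  (L6)  txn=BusRd  M[L6]=20
step 6: P1: store L6 := 37  ⟶  IM  (L6)  txn=∅  M[L6]=20
step 7: P1: load  L7  ⟶  IM  (L7)  txn=∅  M[L7]=0
step 8: P0: store L4 := 94  ⟶  MI  (L4)  txn=BusRdX  M[L4]=90
step 9: P0: load  L7  ⟶  SS  (L7)  txn=BusRd+Flush  M[L7]=44
step 10: P1: store L0 := 99  ⟶  IM  (L0)  txn=BusRdX  M[L0]=60
step 11: P1: load  L4  ⟶  SS  (L4)  txn=BusRd+Flush  M[L4]=94
step 12: P0: store L3 := 39  ⟶  MI  (L3)  txn=∅  M[L3]=10
step 13: P1: load  L1  ⟶  IE  (L1)  txn=BusRd  M[L1]=20
step 14: P1: load  L0  ⟶  IM  (L0)  txn=∅  M[L0]=60
step 15: P1: store L7 := 49  ⟶  IM  (L7)  txn=BusUpgr  M[L7]=44
step 16: P0: load  L7  ⟶  SS  (L7)  txn=BusRd+Flush  M[L7]=49
step 17: P0: load  L1  ⟶  SS  (L1)  txn=BusRd  M[L1]=20
step 18: P1: load  L7  ⟶  SS  (L7)  txn=∅  M[L7]=49
step 19: P1: store L5 := 25  ⟶  IM  (L5)  txn=BusRdX  M[L5]=20
step 20: P1: load  L1  ⟶  SS  (L1)  txn=∅  M[L1]=20
step 21: P0: load  L6  ⟶  SS  (L6)  txn=BusRd+Flush  M[L6]=37
step 22: P1: load  L7  ⟶  SS  (L7)  txn=∅  M[L7]=49
step 23: P1: store L5 := 17  ⟶  IM  (L5)  txn=∅  M[L5]=20
step 24: P0: store L1 := 53  ⟶  MI  (L1)  txn=BusUpgr  M[L1]=20
step 25: P0: store L0 := 49  ⟶  MI  (L0)  txn=BusRdX+Flush  M[L0]=99
step 26: P1: store L1 := 5  ⟶  IM  (L1)  txn=BusRdX+Flush  M[L1]=53
step 27: P0: load  L0  ⟶  MI  (L0)  txn=∅  M[L0]=99
step 28: P0: store L2 := 81  ⟶  MI  (L2)  txn=∅  M[L2]=80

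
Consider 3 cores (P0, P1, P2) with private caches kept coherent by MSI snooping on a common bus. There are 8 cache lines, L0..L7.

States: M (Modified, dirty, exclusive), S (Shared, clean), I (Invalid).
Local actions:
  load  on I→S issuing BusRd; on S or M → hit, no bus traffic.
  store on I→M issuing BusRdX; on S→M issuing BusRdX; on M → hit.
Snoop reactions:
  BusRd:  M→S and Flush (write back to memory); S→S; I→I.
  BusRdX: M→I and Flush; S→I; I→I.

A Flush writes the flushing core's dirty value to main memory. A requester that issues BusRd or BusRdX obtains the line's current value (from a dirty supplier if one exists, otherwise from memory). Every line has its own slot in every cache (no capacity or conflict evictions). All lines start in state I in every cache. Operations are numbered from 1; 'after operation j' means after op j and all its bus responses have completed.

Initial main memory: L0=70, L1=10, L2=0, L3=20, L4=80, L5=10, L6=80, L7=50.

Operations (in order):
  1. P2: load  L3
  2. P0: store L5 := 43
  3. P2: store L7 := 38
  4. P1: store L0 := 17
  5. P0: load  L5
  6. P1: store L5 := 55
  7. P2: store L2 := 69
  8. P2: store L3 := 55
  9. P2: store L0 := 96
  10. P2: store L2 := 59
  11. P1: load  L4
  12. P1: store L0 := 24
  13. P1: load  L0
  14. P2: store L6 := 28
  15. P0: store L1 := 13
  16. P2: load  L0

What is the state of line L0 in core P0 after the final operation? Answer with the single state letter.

state = I

[1] P2: load  L3 | P0:I, P1:I, P2:S(20) | bus: BusRd
[2] P0: store L5 := 43 | P0:M(43), P1:I, P2:I | bus: BusRdX
[3] P2: store L7 := 38 | P0:I, P1:I, P2:M(38) | bus: BusRdX
[4] P1: store L0 := 17 | P0:I, P1:M(17), P2:I | bus: BusRdX
[5] P0: load  L5 | P0:M(43), P1:I, P2:I | bus: none
[6] P1: store L5 := 55 | P0:I, P1:M(55), P2:I | bus: BusRdX,Flush
[7] P2: store L2 := 69 | P0:I, P1:I, P2:M(69) | bus: BusRdX
[8] P2: store L3 := 55 | P0:I, P1:I, P2:M(55) | bus: BusRdX
[9] P2: store L0 := 96 | P0:I, P1:I, P2:M(96) | bus: BusRdX,Flush
[10] P2: store L2 := 59 | P0:I, P1:I, P2:M(59) | bus: none
[11] P1: load  L4 | P0:I, P1:S(80), P2:I | bus: BusRd
[12] P1: store L0 := 24 | P0:I, P1:M(24), P2:I | bus: BusRdX,Flush
[13] P1: load  L0 | P0:I, P1:M(24), P2:I | bus: none
[14] P2: store L6 := 28 | P0:I, P1:I, P2:M(28) | bus: BusRdX
[15] P0: store L1 := 13 | P0:M(13), P1:I, P2:I | bus: BusRdX
[16] P2: load  L0 | P0:I, P1:S(24), P2:S(24) | bus: BusRd,Flush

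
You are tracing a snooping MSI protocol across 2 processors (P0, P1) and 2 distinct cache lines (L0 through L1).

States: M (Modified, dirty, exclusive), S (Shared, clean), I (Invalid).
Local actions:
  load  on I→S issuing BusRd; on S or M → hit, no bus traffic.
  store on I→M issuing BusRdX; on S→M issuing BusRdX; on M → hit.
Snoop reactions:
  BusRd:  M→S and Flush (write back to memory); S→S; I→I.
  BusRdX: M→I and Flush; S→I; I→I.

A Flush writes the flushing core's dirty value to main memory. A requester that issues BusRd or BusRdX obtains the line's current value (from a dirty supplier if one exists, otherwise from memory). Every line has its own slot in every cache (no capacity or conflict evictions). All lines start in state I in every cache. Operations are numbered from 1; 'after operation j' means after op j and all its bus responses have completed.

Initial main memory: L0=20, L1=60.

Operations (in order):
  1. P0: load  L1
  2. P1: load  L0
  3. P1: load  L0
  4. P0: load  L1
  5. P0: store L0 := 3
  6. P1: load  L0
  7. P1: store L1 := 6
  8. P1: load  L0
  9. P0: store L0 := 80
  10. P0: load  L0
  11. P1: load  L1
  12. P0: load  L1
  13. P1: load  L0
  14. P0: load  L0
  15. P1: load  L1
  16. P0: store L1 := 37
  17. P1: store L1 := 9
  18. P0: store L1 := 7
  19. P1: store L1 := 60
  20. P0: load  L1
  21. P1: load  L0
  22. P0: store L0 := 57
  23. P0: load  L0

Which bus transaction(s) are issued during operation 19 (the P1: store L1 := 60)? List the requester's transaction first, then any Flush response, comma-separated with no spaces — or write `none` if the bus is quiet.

1. P0: load  L1  bus=[BusRd]  L1: P0=S P1=I  mem[L1]=60
2. P1: load  L0  bus=[BusRd]  L0: P0=I P1=S  mem[L0]=20
3. P1: load  L0  bus=[-]  L0: P0=I P1=S  mem[L0]=20
4. P0: load  L1  bus=[-]  L1: P0=S P1=I  mem[L1]=60
5. P0: store L0 := 3  bus=[BusRdX]  L0: P0=M P1=I  mem[L0]=20
6. P1: load  L0  bus=[BusRd,Flush]  L0: P0=S P1=S  mem[L0]=3
7. P1: store L1 := 6  bus=[BusRdX]  L1: P0=I P1=M  mem[L1]=60
8. P1: load  L0  bus=[-]  L0: P0=S P1=S  mem[L0]=3
9. P0: store L0 := 80  bus=[BusRdX]  L0: P0=M P1=I  mem[L0]=3
10. P0: load  L0  bus=[-]  L0: P0=M P1=I  mem[L0]=3
11. P1: load  L1  bus=[-]  L1: P0=I P1=M  mem[L1]=60
12. P0: load  L1  bus=[BusRd,Flush]  L1: P0=S P1=S  mem[L1]=6
13. P1: load  L0  bus=[BusRd,Flush]  L0: P0=S P1=S  mem[L0]=80
14. P0: load  L0  bus=[-]  L0: P0=S P1=S  mem[L0]=80
15. P1: load  L1  bus=[-]  L1: P0=S P1=S  mem[L1]=6
16. P0: store L1 := 37  bus=[BusRdX]  L1: P0=M P1=I  mem[L1]=6
17. P1: store L1 := 9  bus=[BusRdX,Flush]  L1: P0=I P1=M  mem[L1]=37
18. P0: store L1 := 7  bus=[BusRdX,Flush]  L1: P0=M P1=I  mem[L1]=9
19. P1: store L1 := 60  bus=[BusRdX,Flush]  L1: P0=I P1=M  mem[L1]=7
20. P0: load  L1  bus=[BusRd,Flush]  L1: P0=S P1=S  mem[L1]=60
21. P1: load  L0  bus=[-]  L0: P0=S P1=S  mem[L0]=80
22. P0: store L0 := 57  bus=[BusRdX]  L0: P0=M P1=I  mem[L0]=80
23. P0: load  L0  bus=[-]  L0: P0=M P1=I  mem[L0]=80

bus = BusRdX,Flush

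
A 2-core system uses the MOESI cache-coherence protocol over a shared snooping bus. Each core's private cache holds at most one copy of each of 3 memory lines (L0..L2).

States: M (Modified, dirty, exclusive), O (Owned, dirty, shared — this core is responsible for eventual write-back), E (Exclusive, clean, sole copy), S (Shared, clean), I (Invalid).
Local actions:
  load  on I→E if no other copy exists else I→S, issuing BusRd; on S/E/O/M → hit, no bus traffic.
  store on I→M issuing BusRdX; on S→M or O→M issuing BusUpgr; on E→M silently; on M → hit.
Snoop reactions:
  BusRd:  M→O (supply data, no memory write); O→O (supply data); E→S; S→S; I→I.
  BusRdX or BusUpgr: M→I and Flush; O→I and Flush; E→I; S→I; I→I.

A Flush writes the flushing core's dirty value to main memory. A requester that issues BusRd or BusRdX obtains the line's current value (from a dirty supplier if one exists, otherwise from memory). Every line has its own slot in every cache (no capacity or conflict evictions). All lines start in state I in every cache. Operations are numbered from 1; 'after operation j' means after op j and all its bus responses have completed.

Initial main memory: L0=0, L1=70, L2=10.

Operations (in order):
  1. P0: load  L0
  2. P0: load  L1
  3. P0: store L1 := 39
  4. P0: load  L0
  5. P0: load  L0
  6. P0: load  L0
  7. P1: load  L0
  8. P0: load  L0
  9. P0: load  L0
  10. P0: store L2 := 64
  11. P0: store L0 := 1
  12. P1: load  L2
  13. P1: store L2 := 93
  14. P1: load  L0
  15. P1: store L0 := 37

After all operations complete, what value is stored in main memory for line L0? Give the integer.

memory[L0] = 1

step 1: P0: load  L0  ⟶  EI  (L0)  txn=BusRd  M[L0]=0
step 2: P0: load  L1  ⟶  EI  (L1)  txn=BusRd  M[L1]=70
step 3: P0: store L1 := 39  ⟶  MI  (L1)  txn=∅  M[L1]=70
step 4: P0: load  L0  ⟶  EI  (L0)  txn=∅  M[L0]=0
step 5: P0: load  L0  ⟶  EI  (L0)  txn=∅  M[L0]=0
step 6: P0: load  L0  ⟶  EI  (L0)  txn=∅  M[L0]=0
step 7: P1: load  L0  ⟶  SS  (L0)  txn=BusRd  M[L0]=0
step 8: P0: load  L0  ⟶  SS  (L0)  txn=∅  M[L0]=0
step 9: P0: load  L0  ⟶  SS  (L0)  txn=∅  M[L0]=0
step 10: P0: store L2 := 64  ⟶  MI  (L2)  txn=BusRdX  M[L2]=10
step 11: P0: store L0 := 1  ⟶  MI  (L0)  txn=BusUpgr  M[L0]=0
step 12: P1: load  L2  ⟶  OS  (L2)  txn=BusRd  M[L2]=10
step 13: P1: store L2 := 93  ⟶  IM  (L2)  txn=BusUpgr+Flush  M[L2]=64
step 14: P1: load  L0  ⟶  OS  (L0)  txn=BusRd  M[L0]=0
step 15: P1: store L0 := 37  ⟶  IM  (L0)  txn=BusUpgr+Flush  M[L0]=1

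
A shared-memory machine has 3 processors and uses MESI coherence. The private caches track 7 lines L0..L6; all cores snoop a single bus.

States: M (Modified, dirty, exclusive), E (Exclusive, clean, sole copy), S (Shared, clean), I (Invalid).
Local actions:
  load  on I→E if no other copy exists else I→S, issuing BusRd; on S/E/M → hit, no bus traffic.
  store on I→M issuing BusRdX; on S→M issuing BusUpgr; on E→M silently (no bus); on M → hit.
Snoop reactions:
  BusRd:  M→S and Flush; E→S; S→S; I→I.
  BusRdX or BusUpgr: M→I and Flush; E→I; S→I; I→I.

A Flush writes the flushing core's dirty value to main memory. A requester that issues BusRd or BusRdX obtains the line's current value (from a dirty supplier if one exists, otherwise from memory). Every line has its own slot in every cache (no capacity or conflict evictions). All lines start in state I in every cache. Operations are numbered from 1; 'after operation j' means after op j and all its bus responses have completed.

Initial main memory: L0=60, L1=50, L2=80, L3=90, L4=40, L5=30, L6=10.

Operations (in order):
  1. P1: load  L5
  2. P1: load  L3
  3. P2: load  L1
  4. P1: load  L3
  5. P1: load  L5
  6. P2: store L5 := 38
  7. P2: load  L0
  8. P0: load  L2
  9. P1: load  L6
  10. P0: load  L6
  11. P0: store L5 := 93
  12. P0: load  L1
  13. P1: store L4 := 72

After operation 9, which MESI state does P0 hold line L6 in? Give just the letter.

state = I

step 1: P1: load  L5  ⟶  IEI  (L5)  txn=BusRd  M[L5]=30
step 2: P1: load  L3  ⟶  IEI  (L3)  txn=BusRd  M[L3]=90
step 3: P2: load  L1  ⟶  IIE  (L1)  txn=BusRd  M[L1]=50
step 4: P1: load  L3  ⟶  IEI  (L3)  txn=∅  M[L3]=90
step 5: P1: load  L5  ⟶  IEI  (L5)  txn=∅  M[L5]=30
step 6: P2: store L5 := 38  ⟶  IIM  (L5)  txn=BusRdX  M[L5]=30
step 7: P2: load  L0  ⟶  IIE  (L0)  txn=BusRd  M[L0]=60
step 8: P0: load  L2  ⟶  EII  (L2)  txn=BusRd  M[L2]=80
step 9: P1: load  L6  ⟶  IEI  (L6)  txn=BusRd  M[L6]=10
step 10: P0: load  L6  ⟶  SSI  (L6)  txn=BusRd  M[L6]=10
step 11: P0: store L5 := 93  ⟶  MII  (L5)  txn=BusRdX+Flush  M[L5]=38
step 12: P0: load  L1  ⟶  SIS  (L1)  txn=BusRd  M[L1]=50
step 13: P1: store L4 := 72  ⟶  IMI  (L4)  txn=BusRdX  M[L4]=40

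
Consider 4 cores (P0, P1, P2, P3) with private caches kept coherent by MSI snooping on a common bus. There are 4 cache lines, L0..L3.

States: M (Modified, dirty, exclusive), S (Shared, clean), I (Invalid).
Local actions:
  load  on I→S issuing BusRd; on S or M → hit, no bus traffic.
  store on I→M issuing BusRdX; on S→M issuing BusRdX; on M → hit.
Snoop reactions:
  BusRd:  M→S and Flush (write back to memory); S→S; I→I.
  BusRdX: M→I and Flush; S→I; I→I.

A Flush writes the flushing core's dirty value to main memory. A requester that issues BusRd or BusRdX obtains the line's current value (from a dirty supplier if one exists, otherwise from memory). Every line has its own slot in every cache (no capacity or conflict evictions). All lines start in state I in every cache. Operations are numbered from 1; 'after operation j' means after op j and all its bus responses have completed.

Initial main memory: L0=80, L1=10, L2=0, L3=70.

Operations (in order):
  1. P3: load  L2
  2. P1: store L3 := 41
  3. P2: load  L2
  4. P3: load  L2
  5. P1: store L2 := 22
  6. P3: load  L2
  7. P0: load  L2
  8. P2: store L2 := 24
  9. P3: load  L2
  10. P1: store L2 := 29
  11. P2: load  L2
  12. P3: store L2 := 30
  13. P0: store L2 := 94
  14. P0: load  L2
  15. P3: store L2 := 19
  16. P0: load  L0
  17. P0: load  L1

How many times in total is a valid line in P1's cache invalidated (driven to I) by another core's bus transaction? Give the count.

[1] P3: load  L2 | P0:I, P1:I, P2:I, P3:S(0) | bus: BusRd
[2] P1: store L3 := 41 | P0:I, P1:M(41), P2:I, P3:I | bus: BusRdX
[3] P2: load  L2 | P0:I, P1:I, P2:S(0), P3:S(0) | bus: BusRd
[4] P3: load  L2 | P0:I, P1:I, P2:S(0), P3:S(0) | bus: none
[5] P1: store L2 := 22 | P0:I, P1:M(22), P2:I, P3:I | bus: BusRdX
[6] P3: load  L2 | P0:I, P1:S(22), P2:I, P3:S(22) | bus: BusRd,Flush
[7] P0: load  L2 | P0:S(22), P1:S(22), P2:I, P3:S(22) | bus: BusRd
[8] P2: store L2 := 24 | P0:I, P1:I, P2:M(24), P3:I | bus: BusRdX
[9] P3: load  L2 | P0:I, P1:I, P2:S(24), P3:S(24) | bus: BusRd,Flush
[10] P1: store L2 := 29 | P0:I, P1:M(29), P2:I, P3:I | bus: BusRdX
[11] P2: load  L2 | P0:I, P1:S(29), P2:S(29), P3:I | bus: BusRd,Flush
[12] P3: store L2 := 30 | P0:I, P1:I, P2:I, P3:M(30) | bus: BusRdX
[13] P0: store L2 := 94 | P0:M(94), P1:I, P2:I, P3:I | bus: BusRdX,Flush
[14] P0: load  L2 | P0:M(94), P1:I, P2:I, P3:I | bus: none
[15] P3: store L2 := 19 | P0:I, P1:I, P2:I, P3:M(19) | bus: BusRdX,Flush
[16] P0: load  L0 | P0:S(80), P1:I, P2:I, P3:I | bus: BusRd
[17] P0: load  L1 | P0:S(10), P1:I, P2:I, P3:I | bus: BusRd

invalidations = 2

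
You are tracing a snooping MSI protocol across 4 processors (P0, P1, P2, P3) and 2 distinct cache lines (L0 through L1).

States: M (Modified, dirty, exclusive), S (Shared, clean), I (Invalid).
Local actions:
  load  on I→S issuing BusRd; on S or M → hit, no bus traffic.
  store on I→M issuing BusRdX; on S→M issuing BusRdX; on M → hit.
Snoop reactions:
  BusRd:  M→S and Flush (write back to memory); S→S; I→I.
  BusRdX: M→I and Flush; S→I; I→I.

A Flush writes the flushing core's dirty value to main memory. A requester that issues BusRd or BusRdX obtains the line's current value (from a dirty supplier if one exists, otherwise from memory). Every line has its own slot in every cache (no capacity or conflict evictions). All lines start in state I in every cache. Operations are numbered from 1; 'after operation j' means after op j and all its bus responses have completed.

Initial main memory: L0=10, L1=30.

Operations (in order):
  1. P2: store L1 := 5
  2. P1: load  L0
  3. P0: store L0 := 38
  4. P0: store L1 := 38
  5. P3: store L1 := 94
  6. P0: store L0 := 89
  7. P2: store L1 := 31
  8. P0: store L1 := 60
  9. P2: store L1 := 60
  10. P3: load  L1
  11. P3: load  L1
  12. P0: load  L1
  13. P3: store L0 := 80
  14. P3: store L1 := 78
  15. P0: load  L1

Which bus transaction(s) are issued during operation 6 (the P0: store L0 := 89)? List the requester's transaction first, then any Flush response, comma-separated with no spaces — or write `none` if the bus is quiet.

  op1 P2: store L1 := 5 → I/I/M/I on L1; bus BusRdX; mem=30
  op2 P1: load  L0 → I/S/I/I on L0; bus BusRd; mem=10
  op3 P0: store L0 := 38 → M/I/I/I on L0; bus BusRdX; mem=10
  op4 P0: store L1 := 38 → M/I/I/I on L1; bus BusRdX Flush; mem=5
  op5 P3: store L1 := 94 → I/I/I/M on L1; bus BusRdX Flush; mem=38
  op6 P0: store L0 := 89 → M/I/I/I on L0; bus (none); mem=10
  op7 P2: store L1 := 31 → I/I/M/I on L1; bus BusRdX Flush; mem=94
  op8 P0: store L1 := 60 → M/I/I/I on L1; bus BusRdX Flush; mem=31
  op9 P2: store L1 := 60 → I/I/M/I on L1; bus BusRdX Flush; mem=60
  op10 P3: load  L1 → I/I/S/S on L1; bus BusRd Flush; mem=60
  op11 P3: load  L1 → I/I/S/S on L1; bus (none); mem=60
  op12 P0: load  L1 → S/I/S/S on L1; bus BusRd; mem=60
  op13 P3: store L0 := 80 → I/I/I/M on L0; bus BusRdX Flush; mem=89
  op14 P3: store L1 := 78 → I/I/I/M on L1; bus BusRdX; mem=60
  op15 P0: load  L1 → S/I/I/S on L1; bus BusRd Flush; mem=78

bus = none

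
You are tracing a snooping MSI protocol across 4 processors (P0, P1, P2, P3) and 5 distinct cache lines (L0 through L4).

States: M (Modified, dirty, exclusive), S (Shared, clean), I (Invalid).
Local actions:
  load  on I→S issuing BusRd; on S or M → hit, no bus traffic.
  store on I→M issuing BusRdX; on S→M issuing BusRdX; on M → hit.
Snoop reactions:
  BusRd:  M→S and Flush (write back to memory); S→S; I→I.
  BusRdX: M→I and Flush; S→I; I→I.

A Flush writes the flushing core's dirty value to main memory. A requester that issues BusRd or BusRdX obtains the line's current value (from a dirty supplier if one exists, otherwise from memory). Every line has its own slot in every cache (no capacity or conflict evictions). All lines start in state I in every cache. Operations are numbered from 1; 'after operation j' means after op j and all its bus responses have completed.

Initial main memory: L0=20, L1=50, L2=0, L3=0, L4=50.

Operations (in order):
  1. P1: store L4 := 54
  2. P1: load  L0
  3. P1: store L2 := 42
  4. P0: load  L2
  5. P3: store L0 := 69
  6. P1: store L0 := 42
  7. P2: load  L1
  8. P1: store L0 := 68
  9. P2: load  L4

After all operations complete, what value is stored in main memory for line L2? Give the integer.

1. P1: store L4 := 54  bus=[BusRdX]  L4: P0=I P1=M P2=I P3=I  mem[L4]=50
2. P1: load  L0  bus=[BusRd]  L0: P0=I P1=S P2=I P3=I  mem[L0]=20
3. P1: store L2 := 42  bus=[BusRdX]  L2: P0=I P1=M P2=I P3=I  mem[L2]=0
4. P0: load  L2  bus=[BusRd,Flush]  L2: P0=S P1=S P2=I P3=I  mem[L2]=42
5. P3: store L0 := 69  bus=[BusRdX]  L0: P0=I P1=I P2=I P3=M  mem[L0]=20
6. P1: store L0 := 42  bus=[BusRdX,Flush]  L0: P0=I P1=M P2=I P3=I  mem[L0]=69
7. P2: load  L1  bus=[BusRd]  L1: P0=I P1=I P2=S P3=I  mem[L1]=50
8. P1: store L0 := 68  bus=[-]  L0: P0=I P1=M P2=I P3=I  mem[L0]=69
9. P2: load  L4  bus=[BusRd,Flush]  L4: P0=I P1=S P2=S P3=I  mem[L4]=54

memory[L2] = 42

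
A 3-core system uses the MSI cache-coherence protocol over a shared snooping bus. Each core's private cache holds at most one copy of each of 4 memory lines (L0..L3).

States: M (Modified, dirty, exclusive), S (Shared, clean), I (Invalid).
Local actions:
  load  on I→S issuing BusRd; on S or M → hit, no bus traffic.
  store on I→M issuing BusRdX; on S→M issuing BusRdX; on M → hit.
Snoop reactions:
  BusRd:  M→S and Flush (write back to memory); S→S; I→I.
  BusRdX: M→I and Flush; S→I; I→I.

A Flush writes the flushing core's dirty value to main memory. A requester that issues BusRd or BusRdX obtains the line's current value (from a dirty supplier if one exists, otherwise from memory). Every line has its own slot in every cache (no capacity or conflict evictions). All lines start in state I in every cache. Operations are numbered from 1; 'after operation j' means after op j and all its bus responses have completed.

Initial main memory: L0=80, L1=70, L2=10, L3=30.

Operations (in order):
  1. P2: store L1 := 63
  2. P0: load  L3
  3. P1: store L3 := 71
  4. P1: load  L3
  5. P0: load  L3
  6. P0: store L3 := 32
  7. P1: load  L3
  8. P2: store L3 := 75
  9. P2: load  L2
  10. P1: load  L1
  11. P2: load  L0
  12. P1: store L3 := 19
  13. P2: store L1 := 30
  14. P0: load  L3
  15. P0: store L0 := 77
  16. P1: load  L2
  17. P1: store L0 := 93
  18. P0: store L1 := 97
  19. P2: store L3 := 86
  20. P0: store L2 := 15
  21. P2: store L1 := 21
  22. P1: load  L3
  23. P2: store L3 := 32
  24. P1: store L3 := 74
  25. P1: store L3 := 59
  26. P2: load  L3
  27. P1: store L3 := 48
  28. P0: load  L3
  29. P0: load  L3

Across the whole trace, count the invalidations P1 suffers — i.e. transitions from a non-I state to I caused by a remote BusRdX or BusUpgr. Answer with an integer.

invalidations = 6

  op1 P2: store L1 := 63 → I/I/M on L1; bus BusRdX; mem=70
  op2 P0: load  L3 → S/I/I on L3; bus BusRd; mem=30
  op3 P1: store L3 := 71 → I/M/I on L3; bus BusRdX; mem=30
  op4 P1: load  L3 → I/M/I on L3; bus (none); mem=30
  op5 P0: load  L3 → S/S/I on L3; bus BusRd Flush; mem=71
  op6 P0: store L3 := 32 → M/I/I on L3; bus BusRdX; mem=71
  op7 P1: load  L3 → S/S/I on L3; bus BusRd Flush; mem=32
  op8 P2: store L3 := 75 → I/I/M on L3; bus BusRdX; mem=32
  op9 P2: load  L2 → I/I/S on L2; bus BusRd; mem=10
  op10 P1: load  L1 → I/S/S on L1; bus BusRd Flush; mem=63
  op11 P2: load  L0 → I/I/S on L0; bus BusRd; mem=80
  op12 P1: store L3 := 19 → I/M/I on L3; bus BusRdX Flush; mem=75
  op13 P2: store L1 := 30 → I/I/M on L1; bus BusRdX; mem=63
  op14 P0: load  L3 → S/S/I on L3; bus BusRd Flush; mem=19
  op15 P0: store L0 := 77 → M/I/I on L0; bus BusRdX; mem=80
  op16 P1: load  L2 → I/S/S on L2; bus BusRd; mem=10
  op17 P1: store L0 := 93 → I/M/I on L0; bus BusRdX Flush; mem=77
  op18 P0: store L1 := 97 → M/I/I on L1; bus BusRdX Flush; mem=30
  op19 P2: store L3 := 86 → I/I/M on L3; bus BusRdX; mem=19
  op20 P0: store L2 := 15 → M/I/I on L2; bus BusRdX; mem=10
  op21 P2: store L1 := 21 → I/I/M on L1; bus BusRdX Flush; mem=97
  op22 P1: load  L3 → I/S/S on L3; bus BusRd Flush; mem=86
  op23 P2: store L3 := 32 → I/I/M on L3; bus BusRdX; mem=86
  op24 P1: store L3 := 74 → I/M/I on L3; bus BusRdX Flush; mem=32
  op25 P1: store L3 := 59 → I/M/I on L3; bus (none); mem=32
  op26 P2: load  L3 → I/S/S on L3; bus BusRd Flush; mem=59
  op27 P1: store L3 := 48 → I/M/I on L3; bus BusRdX; mem=59
  op28 P0: load  L3 → S/S/I on L3; bus BusRd Flush; mem=48
  op29 P0: load  L3 → S/S/I on L3; bus (none); mem=48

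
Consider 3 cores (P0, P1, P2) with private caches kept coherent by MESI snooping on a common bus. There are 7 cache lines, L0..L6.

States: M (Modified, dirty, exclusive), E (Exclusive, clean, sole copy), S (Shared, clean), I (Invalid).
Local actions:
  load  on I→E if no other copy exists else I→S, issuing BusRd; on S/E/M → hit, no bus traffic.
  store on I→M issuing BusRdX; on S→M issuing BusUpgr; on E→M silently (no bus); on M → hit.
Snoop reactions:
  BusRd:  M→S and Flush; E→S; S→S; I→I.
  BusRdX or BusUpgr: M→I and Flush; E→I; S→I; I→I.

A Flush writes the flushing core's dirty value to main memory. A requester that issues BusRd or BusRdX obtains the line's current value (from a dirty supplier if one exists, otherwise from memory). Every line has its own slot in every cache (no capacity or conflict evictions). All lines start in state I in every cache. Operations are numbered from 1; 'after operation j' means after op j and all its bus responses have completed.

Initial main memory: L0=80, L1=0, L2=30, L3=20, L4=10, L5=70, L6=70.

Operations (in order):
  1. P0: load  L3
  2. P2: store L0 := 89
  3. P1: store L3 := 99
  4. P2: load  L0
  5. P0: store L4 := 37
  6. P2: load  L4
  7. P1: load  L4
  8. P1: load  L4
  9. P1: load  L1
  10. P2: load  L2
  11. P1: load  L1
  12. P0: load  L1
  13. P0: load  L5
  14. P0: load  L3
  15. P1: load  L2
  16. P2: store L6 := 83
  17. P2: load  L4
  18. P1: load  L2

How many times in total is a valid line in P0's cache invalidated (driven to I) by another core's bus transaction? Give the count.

invalidations = 1

  op1 P0: load  L3 → E/I/I on L3; bus BusRd; mem=20
  op2 P2: store L0 := 89 → I/I/M on L0; bus BusRdX; mem=80
  op3 P1: store L3 := 99 → I/M/I on L3; bus BusRdX; mem=20
  op4 P2: load  L0 → I/I/M on L0; bus (none); mem=80
  op5 P0: store L4 := 37 → M/I/I on L4; bus BusRdX; mem=10
  op6 P2: load  L4 → S/I/S on L4; bus BusRd Flush; mem=37
  op7 P1: load  L4 → S/S/S on L4; bus BusRd; mem=37
  op8 P1: load  L4 → S/S/S on L4; bus (none); mem=37
  op9 P1: load  L1 → I/E/I on L1; bus BusRd; mem=0
  op10 P2: load  L2 → I/I/E on L2; bus BusRd; mem=30
  op11 P1: load  L1 → I/E/I on L1; bus (none); mem=0
  op12 P0: load  L1 → S/S/I on L1; bus BusRd; mem=0
  op13 P0: load  L5 → E/I/I on L5; bus BusRd; mem=70
  op14 P0: load  L3 → S/S/I on L3; bus BusRd Flush; mem=99
  op15 P1: load  L2 → I/S/S on L2; bus BusRd; mem=30
  op16 P2: store L6 := 83 → I/I/M on L6; bus BusRdX; mem=70
  op17 P2: load  L4 → S/S/S on L4; bus (none); mem=37
  op18 P1: load  L2 → I/S/S on L2; bus (none); mem=30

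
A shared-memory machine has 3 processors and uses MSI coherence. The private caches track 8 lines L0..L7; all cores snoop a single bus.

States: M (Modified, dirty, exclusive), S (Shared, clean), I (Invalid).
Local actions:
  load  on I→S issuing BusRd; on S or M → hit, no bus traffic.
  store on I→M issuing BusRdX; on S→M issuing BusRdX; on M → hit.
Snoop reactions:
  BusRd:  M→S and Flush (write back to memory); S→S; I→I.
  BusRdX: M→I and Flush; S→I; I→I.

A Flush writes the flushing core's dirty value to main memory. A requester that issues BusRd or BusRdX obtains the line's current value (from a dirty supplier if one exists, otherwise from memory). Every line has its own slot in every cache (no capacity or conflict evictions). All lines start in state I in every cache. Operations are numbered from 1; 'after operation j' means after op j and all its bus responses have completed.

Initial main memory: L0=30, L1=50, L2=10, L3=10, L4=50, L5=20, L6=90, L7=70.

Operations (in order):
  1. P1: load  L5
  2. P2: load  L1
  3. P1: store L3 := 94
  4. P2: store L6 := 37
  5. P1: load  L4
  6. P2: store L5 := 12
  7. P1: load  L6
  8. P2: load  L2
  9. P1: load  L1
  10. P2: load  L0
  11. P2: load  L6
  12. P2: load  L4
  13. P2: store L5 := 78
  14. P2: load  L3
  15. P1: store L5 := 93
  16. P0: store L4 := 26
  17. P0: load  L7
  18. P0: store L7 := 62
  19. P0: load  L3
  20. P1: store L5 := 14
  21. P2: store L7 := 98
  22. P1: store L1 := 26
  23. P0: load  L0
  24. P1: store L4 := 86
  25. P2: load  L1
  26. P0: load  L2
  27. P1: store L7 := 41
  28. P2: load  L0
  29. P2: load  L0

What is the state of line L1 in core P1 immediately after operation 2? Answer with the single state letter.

state = I

[1] P1: load  L5 | P0:I, P1:S(20), P2:I | bus: BusRd
[2] P2: load  L1 | P0:I, P1:I, P2:S(50) | bus: BusRd
[3] P1: store L3 := 94 | P0:I, P1:M(94), P2:I | bus: BusRdX
[4] P2: store L6 := 37 | P0:I, P1:I, P2:M(37) | bus: BusRdX
[5] P1: load  L4 | P0:I, P1:S(50), P2:I | bus: BusRd
[6] P2: store L5 := 12 | P0:I, P1:I, P2:M(12) | bus: BusRdX
[7] P1: load  L6 | P0:I, P1:S(37), P2:S(37) | bus: BusRd,Flush
[8] P2: load  L2 | P0:I, P1:I, P2:S(10) | bus: BusRd
[9] P1: load  L1 | P0:I, P1:S(50), P2:S(50) | bus: BusRd
[10] P2: load  L0 | P0:I, P1:I, P2:S(30) | bus: BusRd
[11] P2: load  L6 | P0:I, P1:S(37), P2:S(37) | bus: none
[12] P2: load  L4 | P0:I, P1:S(50), P2:S(50) | bus: BusRd
[13] P2: store L5 := 78 | P0:I, P1:I, P2:M(78) | bus: none
[14] P2: load  L3 | P0:I, P1:S(94), P2:S(94) | bus: BusRd,Flush
[15] P1: store L5 := 93 | P0:I, P1:M(93), P2:I | bus: BusRdX,Flush
[16] P0: store L4 := 26 | P0:M(26), P1:I, P2:I | bus: BusRdX
[17] P0: load  L7 | P0:S(70), P1:I, P2:I | bus: BusRd
[18] P0: store L7 := 62 | P0:M(62), P1:I, P2:I | bus: BusRdX
[19] P0: load  L3 | P0:S(94), P1:S(94), P2:S(94) | bus: BusRd
[20] P1: store L5 := 14 | P0:I, P1:M(14), P2:I | bus: none
[21] P2: store L7 := 98 | P0:I, P1:I, P2:M(98) | bus: BusRdX,Flush
[22] P1: store L1 := 26 | P0:I, P1:M(26), P2:I | bus: BusRdX
[23] P0: load  L0 | P0:S(30), P1:I, P2:S(30) | bus: BusRd
[24] P1: store L4 := 86 | P0:I, P1:M(86), P2:I | bus: BusRdX,Flush
[25] P2: load  L1 | P0:I, P1:S(26), P2:S(26) | bus: BusRd,Flush
[26] P0: load  L2 | P0:S(10), P1:I, P2:S(10) | bus: BusRd
[27] P1: store L7 := 41 | P0:I, P1:M(41), P2:I | bus: BusRdX,Flush
[28] P2: load  L0 | P0:S(30), P1:I, P2:S(30) | bus: none
[29] P2: load  L0 | P0:S(30), P1:I, P2:S(30) | bus: none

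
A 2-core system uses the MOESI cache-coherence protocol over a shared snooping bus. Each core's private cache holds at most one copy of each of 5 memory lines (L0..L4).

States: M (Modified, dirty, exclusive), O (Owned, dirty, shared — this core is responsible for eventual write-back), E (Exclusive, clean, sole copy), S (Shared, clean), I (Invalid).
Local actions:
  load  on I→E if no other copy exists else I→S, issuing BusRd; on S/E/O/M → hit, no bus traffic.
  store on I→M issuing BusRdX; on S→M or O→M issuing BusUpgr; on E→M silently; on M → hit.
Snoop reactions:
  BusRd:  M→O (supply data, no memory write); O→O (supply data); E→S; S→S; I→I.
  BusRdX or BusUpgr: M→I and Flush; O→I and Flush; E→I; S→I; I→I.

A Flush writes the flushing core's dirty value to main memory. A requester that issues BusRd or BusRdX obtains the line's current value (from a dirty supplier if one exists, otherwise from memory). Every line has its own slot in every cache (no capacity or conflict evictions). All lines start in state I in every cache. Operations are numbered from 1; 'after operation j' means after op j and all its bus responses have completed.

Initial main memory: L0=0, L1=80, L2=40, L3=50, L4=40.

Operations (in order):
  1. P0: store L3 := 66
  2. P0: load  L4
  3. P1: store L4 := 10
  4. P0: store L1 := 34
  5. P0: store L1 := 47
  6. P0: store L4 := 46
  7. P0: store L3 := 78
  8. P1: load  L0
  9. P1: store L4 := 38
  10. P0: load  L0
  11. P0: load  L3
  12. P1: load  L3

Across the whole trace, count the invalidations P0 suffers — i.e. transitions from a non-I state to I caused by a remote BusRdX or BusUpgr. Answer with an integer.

invalidations = 2

1. P0: store L3 := 66  bus=[BusRdX]  L3: P0=M P1=I  mem[L3]=50
2. P0: load  L4  bus=[BusRd]  L4: P0=E P1=I  mem[L4]=40
3. P1: store L4 := 10  bus=[BusRdX]  L4: P0=I P1=M  mem[L4]=40
4. P0: store L1 := 34  bus=[BusRdX]  L1: P0=M P1=I  mem[L1]=80
5. P0: store L1 := 47  bus=[-]  L1: P0=M P1=I  mem[L1]=80
6. P0: store L4 := 46  bus=[BusRdX,Flush]  L4: P0=M P1=I  mem[L4]=10
7. P0: store L3 := 78  bus=[-]  L3: P0=M P1=I  mem[L3]=50
8. P1: load  L0  bus=[BusRd]  L0: P0=I P1=E  mem[L0]=0
9. P1: store L4 := 38  bus=[BusRdX,Flush]  L4: P0=I P1=M  mem[L4]=46
10. P0: load  L0  bus=[BusRd]  L0: P0=S P1=S  mem[L0]=0
11. P0: load  L3  bus=[-]  L3: P0=M P1=I  mem[L3]=50
12. P1: load  L3  bus=[BusRd]  L3: P0=O P1=S  mem[L3]=50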